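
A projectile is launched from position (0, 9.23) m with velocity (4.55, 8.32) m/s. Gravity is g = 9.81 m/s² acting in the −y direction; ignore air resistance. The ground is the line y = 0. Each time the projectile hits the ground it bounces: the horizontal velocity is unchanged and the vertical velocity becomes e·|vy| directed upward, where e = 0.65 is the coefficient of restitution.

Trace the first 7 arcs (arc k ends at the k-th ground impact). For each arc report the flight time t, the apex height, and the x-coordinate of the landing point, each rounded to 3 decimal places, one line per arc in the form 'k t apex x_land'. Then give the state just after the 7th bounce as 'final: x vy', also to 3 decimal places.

Arc 1: start y=9.230, vy=8.320 → t=2.461, apex=12.758, x_land=11.197, impact vy=-15.821
  bounce: vy ← 0.65·15.821 = 10.284
Arc 2: start y=0.000, vy=10.284 → t=2.097, apex=5.390, x_land=20.737, impact vy=-10.284
  bounce: vy ← 0.65·10.284 = 6.685
Arc 3: start y=0.000, vy=6.685 → t=1.363, apex=2.277, x_land=26.937, impact vy=-6.685
  bounce: vy ← 0.65·6.685 = 4.345
Arc 4: start y=0.000, vy=4.345 → t=0.886, apex=0.962, x_land=30.968, impact vy=-4.345
  bounce: vy ← 0.65·4.345 = 2.824
Arc 5: start y=0.000, vy=2.824 → t=0.576, apex=0.407, x_land=33.588, impact vy=-2.824
  bounce: vy ← 0.65·2.824 = 1.836
Arc 6: start y=0.000, vy=1.836 → t=0.374, apex=0.172, x_land=35.291, impact vy=-1.836
  bounce: vy ← 0.65·1.836 = 1.193
Arc 7: start y=0.000, vy=1.193 → t=0.243, apex=0.073, x_land=36.397, impact vy=-1.193
  bounce: vy ← 0.65·1.193 = 0.776

1 2.461 12.758 11.197
2 2.097 5.390 20.737
3 1.363 2.277 26.937
4 0.886 0.962 30.968
5 0.576 0.407 33.588
6 0.374 0.172 35.291
7 0.243 0.073 36.397
final: 36.397 0.776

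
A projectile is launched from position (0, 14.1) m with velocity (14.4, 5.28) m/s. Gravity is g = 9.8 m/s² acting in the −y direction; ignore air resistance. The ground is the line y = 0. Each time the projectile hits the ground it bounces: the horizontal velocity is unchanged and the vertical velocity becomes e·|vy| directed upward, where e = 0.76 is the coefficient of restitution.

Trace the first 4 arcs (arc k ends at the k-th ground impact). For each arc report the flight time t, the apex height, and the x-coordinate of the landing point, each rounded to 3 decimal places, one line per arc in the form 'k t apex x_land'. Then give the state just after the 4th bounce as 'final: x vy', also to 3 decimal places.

1 2.319 15.522 33.388
2 2.705 8.966 72.345
3 2.056 5.179 101.953
4 1.563 2.991 124.454
final: 124.454 5.819

Arc 1: start y=14.100, vy=5.280 → t=2.319, apex=15.522, x_land=33.388, impact vy=-17.442
  bounce: vy ← 0.76·17.442 = 13.256
Arc 2: start y=0.000, vy=13.256 → t=2.705, apex=8.966, x_land=72.345, impact vy=-13.256
  bounce: vy ← 0.76·13.256 = 10.075
Arc 3: start y=0.000, vy=10.075 → t=2.056, apex=5.179, x_land=101.953, impact vy=-10.075
  bounce: vy ← 0.76·10.075 = 7.657
Arc 4: start y=0.000, vy=7.657 → t=1.563, apex=2.991, x_land=124.454, impact vy=-7.657
  bounce: vy ← 0.76·7.657 = 5.819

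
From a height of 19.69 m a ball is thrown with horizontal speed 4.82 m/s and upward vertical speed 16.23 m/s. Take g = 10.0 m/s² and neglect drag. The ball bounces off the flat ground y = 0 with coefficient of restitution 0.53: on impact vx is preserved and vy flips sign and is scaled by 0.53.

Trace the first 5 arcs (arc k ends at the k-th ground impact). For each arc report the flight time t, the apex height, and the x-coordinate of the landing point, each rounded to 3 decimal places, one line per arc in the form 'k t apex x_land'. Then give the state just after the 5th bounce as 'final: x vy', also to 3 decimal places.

1 4.187 32.861 20.179
2 2.717 9.231 33.278
3 1.440 2.593 40.219
4 0.763 0.728 43.899
5 0.405 0.205 45.849
final: 45.849 1.072

Arc 1: start y=19.690, vy=16.230 → t=4.187, apex=32.861, x_land=20.179, impact vy=-25.636
  bounce: vy ← 0.53·25.636 = 13.587
Arc 2: start y=0.000, vy=13.587 → t=2.717, apex=9.231, x_land=33.278, impact vy=-13.587
  bounce: vy ← 0.53·13.587 = 7.201
Arc 3: start y=0.000, vy=7.201 → t=1.440, apex=2.593, x_land=40.219, impact vy=-7.201
  bounce: vy ← 0.53·7.201 = 3.817
Arc 4: start y=0.000, vy=3.817 → t=0.763, apex=0.728, x_land=43.899, impact vy=-3.817
  bounce: vy ← 0.53·3.817 = 2.023
Arc 5: start y=0.000, vy=2.023 → t=0.405, apex=0.205, x_land=45.849, impact vy=-2.023
  bounce: vy ← 0.53·2.023 = 1.072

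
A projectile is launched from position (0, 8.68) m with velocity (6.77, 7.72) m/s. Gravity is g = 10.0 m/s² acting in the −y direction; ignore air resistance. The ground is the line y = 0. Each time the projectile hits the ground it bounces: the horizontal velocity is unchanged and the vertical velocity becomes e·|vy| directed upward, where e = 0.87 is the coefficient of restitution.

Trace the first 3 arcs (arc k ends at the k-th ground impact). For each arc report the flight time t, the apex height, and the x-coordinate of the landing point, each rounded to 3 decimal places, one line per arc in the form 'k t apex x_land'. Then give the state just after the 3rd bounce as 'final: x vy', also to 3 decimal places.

1 2.299 11.660 15.565
2 2.657 8.825 33.554
3 2.312 6.680 49.204
final: 49.204 10.056

Arc 1: start y=8.680, vy=7.720 → t=2.299, apex=11.660, x_land=15.565, impact vy=-15.271
  bounce: vy ← 0.87·15.271 = 13.286
Arc 2: start y=0.000, vy=13.286 → t=2.657, apex=8.825, x_land=33.554, impact vy=-13.286
  bounce: vy ← 0.87·13.286 = 11.558
Arc 3: start y=0.000, vy=11.558 → t=2.312, apex=6.680, x_land=49.204, impact vy=-11.558
  bounce: vy ← 0.87·11.558 = 10.056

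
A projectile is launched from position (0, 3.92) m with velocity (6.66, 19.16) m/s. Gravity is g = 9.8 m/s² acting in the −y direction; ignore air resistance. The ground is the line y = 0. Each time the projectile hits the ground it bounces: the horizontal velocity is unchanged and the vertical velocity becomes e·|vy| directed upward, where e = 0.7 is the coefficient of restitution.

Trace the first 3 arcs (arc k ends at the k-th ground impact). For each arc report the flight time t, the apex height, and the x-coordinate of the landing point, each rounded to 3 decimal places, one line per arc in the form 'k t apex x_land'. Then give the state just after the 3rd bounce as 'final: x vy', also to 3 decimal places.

1 4.105 22.650 27.340
2 3.010 11.098 47.386
3 2.107 5.438 61.419
final: 61.419 7.227

Arc 1: start y=3.920, vy=19.160 → t=4.105, apex=22.650, x_land=27.340, impact vy=-21.070
  bounce: vy ← 0.7·21.070 = 14.749
Arc 2: start y=0.000, vy=14.749 → t=3.010, apex=11.098, x_land=47.386, impact vy=-14.749
  bounce: vy ← 0.7·14.749 = 10.324
Arc 3: start y=0.000, vy=10.324 → t=2.107, apex=5.438, x_land=61.419, impact vy=-10.324
  bounce: vy ← 0.7·10.324 = 7.227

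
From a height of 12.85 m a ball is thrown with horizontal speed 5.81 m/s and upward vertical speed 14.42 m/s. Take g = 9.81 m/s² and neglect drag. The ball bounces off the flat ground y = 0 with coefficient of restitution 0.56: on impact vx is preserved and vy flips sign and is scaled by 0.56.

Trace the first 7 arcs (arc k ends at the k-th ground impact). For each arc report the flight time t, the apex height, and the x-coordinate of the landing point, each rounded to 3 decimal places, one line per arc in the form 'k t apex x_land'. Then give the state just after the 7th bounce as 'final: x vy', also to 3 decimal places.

1 3.656 23.448 21.243
2 2.449 7.353 35.471
3 1.371 2.306 43.438
4 0.768 0.723 47.900
5 0.430 0.227 50.399
6 0.241 0.071 51.798
7 0.135 0.022 52.581
final: 52.581 0.370

Arc 1: start y=12.850, vy=14.420 → t=3.656, apex=23.448, x_land=21.243, impact vy=-21.449
  bounce: vy ← 0.56·21.449 = 12.011
Arc 2: start y=0.000, vy=12.011 → t=2.449, apex=7.353, x_land=35.471, impact vy=-12.011
  bounce: vy ← 0.56·12.011 = 6.726
Arc 3: start y=0.000, vy=6.726 → t=1.371, apex=2.306, x_land=43.438, impact vy=-6.726
  bounce: vy ← 0.56·6.726 = 3.767
Arc 4: start y=0.000, vy=3.767 → t=0.768, apex=0.723, x_land=47.900, impact vy=-3.767
  bounce: vy ← 0.56·3.767 = 2.109
Arc 5: start y=0.000, vy=2.109 → t=0.430, apex=0.227, x_land=50.399, impact vy=-2.109
  bounce: vy ← 0.56·2.109 = 1.181
Arc 6: start y=0.000, vy=1.181 → t=0.241, apex=0.071, x_land=51.798, impact vy=-1.181
  bounce: vy ← 0.56·1.181 = 0.662
Arc 7: start y=0.000, vy=0.662 → t=0.135, apex=0.022, x_land=52.581, impact vy=-0.662
  bounce: vy ← 0.56·0.662 = 0.370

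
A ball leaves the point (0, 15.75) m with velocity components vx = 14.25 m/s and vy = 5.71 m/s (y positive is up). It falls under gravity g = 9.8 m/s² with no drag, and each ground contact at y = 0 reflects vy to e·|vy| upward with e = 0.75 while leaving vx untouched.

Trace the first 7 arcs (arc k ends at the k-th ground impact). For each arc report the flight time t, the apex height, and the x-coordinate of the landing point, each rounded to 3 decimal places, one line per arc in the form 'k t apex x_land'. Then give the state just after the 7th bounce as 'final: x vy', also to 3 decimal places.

1 2.468 17.413 35.166
2 2.828 9.795 75.461
3 2.121 5.510 105.682
4 1.591 3.099 128.348
5 1.193 1.743 145.348
6 0.895 0.981 158.097
7 0.671 0.552 167.659
final: 167.659 2.466

Arc 1: start y=15.750, vy=5.710 → t=2.468, apex=17.413, x_land=35.166, impact vy=-18.474
  bounce: vy ← 0.75·18.474 = 13.856
Arc 2: start y=0.000, vy=13.856 → t=2.828, apex=9.795, x_land=75.461, impact vy=-13.856
  bounce: vy ← 0.75·13.856 = 10.392
Arc 3: start y=0.000, vy=10.392 → t=2.121, apex=5.510, x_land=105.682, impact vy=-10.392
  bounce: vy ← 0.75·10.392 = 7.794
Arc 4: start y=0.000, vy=7.794 → t=1.591, apex=3.099, x_land=128.348, impact vy=-7.794
  bounce: vy ← 0.75·7.794 = 5.845
Arc 5: start y=0.000, vy=5.845 → t=1.193, apex=1.743, x_land=145.348, impact vy=-5.845
  bounce: vy ← 0.75·5.845 = 4.384
Arc 6: start y=0.000, vy=4.384 → t=0.895, apex=0.981, x_land=158.097, impact vy=-4.384
  bounce: vy ← 0.75·4.384 = 3.288
Arc 7: start y=0.000, vy=3.288 → t=0.671, apex=0.552, x_land=167.659, impact vy=-3.288
  bounce: vy ← 0.75·3.288 = 2.466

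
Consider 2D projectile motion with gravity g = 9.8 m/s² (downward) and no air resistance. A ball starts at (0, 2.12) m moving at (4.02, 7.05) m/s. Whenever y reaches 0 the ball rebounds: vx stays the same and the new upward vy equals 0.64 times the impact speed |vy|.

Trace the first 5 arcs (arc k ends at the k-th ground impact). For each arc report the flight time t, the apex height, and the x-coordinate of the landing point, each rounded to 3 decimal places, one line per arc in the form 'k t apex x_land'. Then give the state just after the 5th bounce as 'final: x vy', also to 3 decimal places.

Arc 1: start y=2.120, vy=7.050 → t=1.694, apex=4.656, x_land=6.811, impact vy=-9.553
  bounce: vy ← 0.64·9.553 = 6.114
Arc 2: start y=0.000, vy=6.114 → t=1.248, apex=1.907, x_land=11.826, impact vy=-6.114
  bounce: vy ← 0.64·6.114 = 3.913
Arc 3: start y=0.000, vy=3.913 → t=0.799, apex=0.781, x_land=15.036, impact vy=-3.913
  bounce: vy ← 0.64·3.913 = 2.504
Arc 4: start y=0.000, vy=2.504 → t=0.511, apex=0.320, x_land=17.091, impact vy=-2.504
  bounce: vy ← 0.64·2.504 = 1.603
Arc 5: start y=0.000, vy=1.603 → t=0.327, apex=0.131, x_land=18.406, impact vy=-1.603
  bounce: vy ← 0.64·1.603 = 1.026

1 1.694 4.656 6.811
2 1.248 1.907 11.826
3 0.799 0.781 15.036
4 0.511 0.320 17.091
5 0.327 0.131 18.406
final: 18.406 1.026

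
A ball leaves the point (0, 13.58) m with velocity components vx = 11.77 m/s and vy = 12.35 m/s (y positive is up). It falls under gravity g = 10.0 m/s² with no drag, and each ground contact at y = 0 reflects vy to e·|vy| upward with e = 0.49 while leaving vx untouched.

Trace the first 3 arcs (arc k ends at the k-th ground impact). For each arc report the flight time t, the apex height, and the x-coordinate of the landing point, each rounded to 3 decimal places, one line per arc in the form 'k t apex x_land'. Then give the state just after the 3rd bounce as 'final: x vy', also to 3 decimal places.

Arc 1: start y=13.580, vy=12.350 → t=3.294, apex=21.206, x_land=38.775, impact vy=-20.594
  bounce: vy ← 0.49·20.594 = 10.091
Arc 2: start y=0.000, vy=10.091 → t=2.018, apex=5.092, x_land=62.530, impact vy=-10.091
  bounce: vy ← 0.49·10.091 = 4.945
Arc 3: start y=0.000, vy=4.945 → t=0.989, apex=1.222, x_land=74.170, impact vy=-4.945
  bounce: vy ← 0.49·4.945 = 2.423

1 3.294 21.206 38.775
2 2.018 5.092 62.530
3 0.989 1.222 74.170
final: 74.170 2.423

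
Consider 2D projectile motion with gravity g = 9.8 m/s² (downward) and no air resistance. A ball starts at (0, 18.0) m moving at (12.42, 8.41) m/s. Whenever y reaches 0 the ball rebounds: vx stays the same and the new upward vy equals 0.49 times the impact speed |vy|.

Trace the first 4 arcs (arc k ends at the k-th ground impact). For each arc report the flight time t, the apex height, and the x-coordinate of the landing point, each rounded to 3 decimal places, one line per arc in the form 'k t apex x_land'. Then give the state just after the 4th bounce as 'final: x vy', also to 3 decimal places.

1 2.958 21.609 36.740
2 2.058 5.188 62.300
3 1.008 1.246 74.825
4 0.494 0.299 80.962
final: 80.962 1.186

Arc 1: start y=18.000, vy=8.410 → t=2.958, apex=21.609, x_land=36.740, impact vy=-20.580
  bounce: vy ← 0.49·20.580 = 10.084
Arc 2: start y=0.000, vy=10.084 → t=2.058, apex=5.188, x_land=62.300, impact vy=-10.084
  bounce: vy ← 0.49·10.084 = 4.941
Arc 3: start y=0.000, vy=4.941 → t=1.008, apex=1.246, x_land=74.825, impact vy=-4.941
  bounce: vy ← 0.49·4.941 = 2.421
Arc 4: start y=0.000, vy=2.421 → t=0.494, apex=0.299, x_land=80.962, impact vy=-2.421
  bounce: vy ← 0.49·2.421 = 1.186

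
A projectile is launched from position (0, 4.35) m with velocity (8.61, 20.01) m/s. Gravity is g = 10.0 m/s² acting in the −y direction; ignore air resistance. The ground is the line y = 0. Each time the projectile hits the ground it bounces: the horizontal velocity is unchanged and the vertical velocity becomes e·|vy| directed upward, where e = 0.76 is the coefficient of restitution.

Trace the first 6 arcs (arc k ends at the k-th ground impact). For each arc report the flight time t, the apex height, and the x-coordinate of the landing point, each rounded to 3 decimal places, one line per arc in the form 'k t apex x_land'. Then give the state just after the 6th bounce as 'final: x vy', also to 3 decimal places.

1 4.209 24.370 36.237
2 3.356 14.076 65.130
3 2.550 8.130 87.088
4 1.938 4.696 103.777
5 1.473 2.712 116.460
6 1.120 1.567 126.099
final: 126.099 4.254

Arc 1: start y=4.350, vy=20.010 → t=4.209, apex=24.370, x_land=36.237, impact vy=-22.077
  bounce: vy ← 0.76·22.077 = 16.779
Arc 2: start y=0.000, vy=16.779 → t=3.356, apex=14.076, x_land=65.130, impact vy=-16.779
  bounce: vy ← 0.76·16.779 = 12.752
Arc 3: start y=0.000, vy=12.752 → t=2.550, apex=8.130, x_land=87.088, impact vy=-12.752
  bounce: vy ← 0.76·12.752 = 9.691
Arc 4: start y=0.000, vy=9.691 → t=1.938, apex=4.696, x_land=103.777, impact vy=-9.691
  bounce: vy ← 0.76·9.691 = 7.365
Arc 5: start y=0.000, vy=7.365 → t=1.473, apex=2.712, x_land=116.460, impact vy=-7.365
  bounce: vy ← 0.76·7.365 = 5.598
Arc 6: start y=0.000, vy=5.598 → t=1.120, apex=1.567, x_land=126.099, impact vy=-5.598
  bounce: vy ← 0.76·5.598 = 4.254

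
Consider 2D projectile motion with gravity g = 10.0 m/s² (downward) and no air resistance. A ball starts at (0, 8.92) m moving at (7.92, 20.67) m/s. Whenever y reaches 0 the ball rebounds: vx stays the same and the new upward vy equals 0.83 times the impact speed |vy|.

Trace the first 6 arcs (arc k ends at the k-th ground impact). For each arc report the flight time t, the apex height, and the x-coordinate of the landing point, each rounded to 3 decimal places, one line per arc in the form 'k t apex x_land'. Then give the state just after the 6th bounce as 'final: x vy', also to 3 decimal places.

Arc 1: start y=8.920, vy=20.670 → t=4.528, apex=30.282, x_land=35.862, impact vy=-24.610
  bounce: vy ← 0.83·24.610 = 20.426
Arc 2: start y=0.000, vy=20.426 → t=4.085, apex=20.862, x_land=68.217, impact vy=-20.426
  bounce: vy ← 0.83·20.426 = 16.954
Arc 3: start y=0.000, vy=16.954 → t=3.391, apex=14.372, x_land=95.072, impact vy=-16.954
  bounce: vy ← 0.83·16.954 = 14.072
Arc 4: start y=0.000, vy=14.072 → t=2.814, apex=9.901, x_land=117.361, impact vy=-14.072
  bounce: vy ← 0.83·14.072 = 11.679
Arc 5: start y=0.000, vy=11.679 → t=2.336, apex=6.820, x_land=135.861, impact vy=-11.679
  bounce: vy ← 0.83·11.679 = 9.694
Arc 6: start y=0.000, vy=9.694 → t=1.939, apex=4.699, x_land=151.217, impact vy=-9.694
  bounce: vy ← 0.83·9.694 = 8.046

1 4.528 30.282 35.862
2 4.085 20.862 68.217
3 3.391 14.372 95.072
4 2.814 9.901 117.361
5 2.336 6.820 135.861
6 1.939 4.699 151.217
final: 151.217 8.046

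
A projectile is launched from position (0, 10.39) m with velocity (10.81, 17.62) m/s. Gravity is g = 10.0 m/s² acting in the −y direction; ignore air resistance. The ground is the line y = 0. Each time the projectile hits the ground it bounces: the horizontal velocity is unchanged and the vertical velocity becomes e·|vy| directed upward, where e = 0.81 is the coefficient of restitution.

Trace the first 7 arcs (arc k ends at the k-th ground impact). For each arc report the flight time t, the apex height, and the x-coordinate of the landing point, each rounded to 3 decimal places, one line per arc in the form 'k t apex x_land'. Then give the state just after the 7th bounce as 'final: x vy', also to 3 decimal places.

Arc 1: start y=10.390, vy=17.620 → t=4.039, apex=25.913, x_land=43.657, impact vy=-22.765
  bounce: vy ← 0.81·22.765 = 18.440
Arc 2: start y=0.000, vy=18.440 → t=3.688, apex=17.002, x_land=83.524, impact vy=-18.440
  bounce: vy ← 0.81·18.440 = 14.936
Arc 3: start y=0.000, vy=14.936 → t=2.987, apex=11.155, x_land=115.816, impact vy=-14.936
  bounce: vy ← 0.81·14.936 = 12.098
Arc 4: start y=0.000, vy=12.098 → t=2.420, apex=7.319, x_land=141.973, impact vy=-12.098
  bounce: vy ← 0.81·12.098 = 9.800
Arc 5: start y=0.000, vy=9.800 → t=1.960, apex=4.802, x_land=163.160, impact vy=-9.800
  bounce: vy ← 0.81·9.800 = 7.938
Arc 6: start y=0.000, vy=7.938 → t=1.588, apex=3.150, x_land=180.322, impact vy=-7.938
  bounce: vy ← 0.81·7.938 = 6.430
Arc 7: start y=0.000, vy=6.430 → t=1.286, apex=2.067, x_land=194.223, impact vy=-6.430
  bounce: vy ← 0.81·6.430 = 5.208

1 4.039 25.913 43.657
2 3.688 17.002 83.524
3 2.987 11.155 115.816
4 2.420 7.319 141.973
5 1.960 4.802 163.160
6 1.588 3.150 180.322
7 1.286 2.067 194.223
final: 194.223 5.208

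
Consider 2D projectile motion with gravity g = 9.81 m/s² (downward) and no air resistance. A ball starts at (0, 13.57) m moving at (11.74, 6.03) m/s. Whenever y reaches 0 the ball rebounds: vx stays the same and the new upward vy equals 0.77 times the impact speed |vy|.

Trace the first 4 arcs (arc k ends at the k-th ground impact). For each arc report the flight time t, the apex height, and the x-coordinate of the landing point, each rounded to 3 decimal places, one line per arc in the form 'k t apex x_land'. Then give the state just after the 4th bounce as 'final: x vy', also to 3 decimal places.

Arc 1: start y=13.570, vy=6.030 → t=2.388, apex=15.423, x_land=28.034, impact vy=-17.396
  bounce: vy ← 0.77·17.396 = 13.395
Arc 2: start y=0.000, vy=13.395 → t=2.731, apex=9.144, x_land=60.094, impact vy=-13.395
  bounce: vy ← 0.77·13.395 = 10.314
Arc 3: start y=0.000, vy=10.314 → t=2.103, apex=5.422, x_land=84.780, impact vy=-10.314
  bounce: vy ← 0.77·10.314 = 7.942
Arc 4: start y=0.000, vy=7.942 → t=1.619, apex=3.215, x_land=103.788, impact vy=-7.942
  bounce: vy ← 0.77·7.942 = 6.115

1 2.388 15.423 28.034
2 2.731 9.144 60.094
3 2.103 5.422 84.780
4 1.619 3.215 103.788
final: 103.788 6.115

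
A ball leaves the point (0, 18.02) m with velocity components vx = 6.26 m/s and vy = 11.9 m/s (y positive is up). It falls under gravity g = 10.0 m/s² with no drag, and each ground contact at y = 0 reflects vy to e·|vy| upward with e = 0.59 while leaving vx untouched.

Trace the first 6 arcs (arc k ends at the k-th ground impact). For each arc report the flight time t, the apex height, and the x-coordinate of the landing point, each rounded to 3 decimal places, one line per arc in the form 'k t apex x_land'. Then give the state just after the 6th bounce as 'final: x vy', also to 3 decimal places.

1 3.431 25.101 21.475
2 2.644 8.737 38.026
3 1.560 3.042 47.791
4 0.920 1.059 53.552
5 0.543 0.369 56.951
6 0.320 0.128 58.957
final: 58.957 0.945

Arc 1: start y=18.020, vy=11.900 → t=3.431, apex=25.101, x_land=21.475, impact vy=-22.406
  bounce: vy ← 0.59·22.406 = 13.219
Arc 2: start y=0.000, vy=13.219 → t=2.644, apex=8.737, x_land=38.026, impact vy=-13.219
  bounce: vy ← 0.59·13.219 = 7.799
Arc 3: start y=0.000, vy=7.799 → t=1.560, apex=3.042, x_land=47.791, impact vy=-7.799
  bounce: vy ← 0.59·7.799 = 4.602
Arc 4: start y=0.000, vy=4.602 → t=0.920, apex=1.059, x_land=53.552, impact vy=-4.602
  bounce: vy ← 0.59·4.602 = 2.715
Arc 5: start y=0.000, vy=2.715 → t=0.543, apex=0.369, x_land=56.951, impact vy=-2.715
  bounce: vy ← 0.59·2.715 = 1.602
Arc 6: start y=0.000, vy=1.602 → t=0.320, apex=0.128, x_land=58.957, impact vy=-1.602
  bounce: vy ← 0.59·1.602 = 0.945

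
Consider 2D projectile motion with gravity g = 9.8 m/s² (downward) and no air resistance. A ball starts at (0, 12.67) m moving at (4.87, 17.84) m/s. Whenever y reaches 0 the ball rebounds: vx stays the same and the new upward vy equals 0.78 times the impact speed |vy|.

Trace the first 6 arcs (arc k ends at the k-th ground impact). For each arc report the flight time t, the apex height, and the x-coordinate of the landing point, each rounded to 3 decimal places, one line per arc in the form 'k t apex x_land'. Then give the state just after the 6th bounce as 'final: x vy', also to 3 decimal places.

1 4.249 28.908 20.694
2 3.789 17.588 39.147
3 2.955 10.700 53.540
4 2.305 6.510 64.767
5 1.798 3.961 73.524
6 1.403 2.410 80.354
final: 80.354 5.360

Arc 1: start y=12.670, vy=17.840 → t=4.249, apex=28.908, x_land=20.694, impact vy=-23.803
  bounce: vy ← 0.78·23.803 = 18.567
Arc 2: start y=0.000, vy=18.567 → t=3.789, apex=17.588, x_land=39.147, impact vy=-18.567
  bounce: vy ← 0.78·18.567 = 14.482
Arc 3: start y=0.000, vy=14.482 → t=2.955, apex=10.700, x_land=53.540, impact vy=-14.482
  bounce: vy ← 0.78·14.482 = 11.296
Arc 4: start y=0.000, vy=11.296 → t=2.305, apex=6.510, x_land=64.767, impact vy=-11.296
  bounce: vy ← 0.78·11.296 = 8.811
Arc 5: start y=0.000, vy=8.811 → t=1.798, apex=3.961, x_land=73.524, impact vy=-8.811
  bounce: vy ← 0.78·8.811 = 6.872
Arc 6: start y=0.000, vy=6.872 → t=1.403, apex=2.410, x_land=80.354, impact vy=-6.872
  bounce: vy ← 0.78·6.872 = 5.360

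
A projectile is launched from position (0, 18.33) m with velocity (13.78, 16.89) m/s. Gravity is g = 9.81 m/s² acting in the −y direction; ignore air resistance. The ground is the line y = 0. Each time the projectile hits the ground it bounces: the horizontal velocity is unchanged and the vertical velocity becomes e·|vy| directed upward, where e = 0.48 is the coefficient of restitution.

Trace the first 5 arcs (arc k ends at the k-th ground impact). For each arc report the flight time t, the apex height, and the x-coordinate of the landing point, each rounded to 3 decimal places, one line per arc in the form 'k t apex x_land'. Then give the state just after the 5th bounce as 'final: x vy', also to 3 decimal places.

Arc 1: start y=18.330, vy=16.890 → t=4.310, apex=32.870, x_land=59.397, impact vy=-25.395
  bounce: vy ← 0.48·25.395 = 12.190
Arc 2: start y=0.000, vy=12.190 → t=2.485, apex=7.573, x_land=93.643, impact vy=-12.190
  bounce: vy ← 0.48·12.190 = 5.851
Arc 3: start y=0.000, vy=5.851 → t=1.193, apex=1.745, x_land=110.080, impact vy=-5.851
  bounce: vy ← 0.48·5.851 = 2.808
Arc 4: start y=0.000, vy=2.808 → t=0.573, apex=0.402, x_land=117.970, impact vy=-2.808
  bounce: vy ← 0.48·2.808 = 1.348
Arc 5: start y=0.000, vy=1.348 → t=0.275, apex=0.093, x_land=121.758, impact vy=-1.348
  bounce: vy ← 0.48·1.348 = 0.647

1 4.310 32.870 59.397
2 2.485 7.573 93.643
3 1.193 1.745 110.080
4 0.573 0.402 117.970
5 0.275 0.093 121.758
final: 121.758 0.647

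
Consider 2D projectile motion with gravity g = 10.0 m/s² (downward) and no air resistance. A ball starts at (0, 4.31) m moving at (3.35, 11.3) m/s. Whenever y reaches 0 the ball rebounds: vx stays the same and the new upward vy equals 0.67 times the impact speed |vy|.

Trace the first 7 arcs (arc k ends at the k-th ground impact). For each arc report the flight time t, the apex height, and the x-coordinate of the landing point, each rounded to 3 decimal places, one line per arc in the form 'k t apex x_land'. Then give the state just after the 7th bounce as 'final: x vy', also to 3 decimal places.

1 2.592 10.695 8.685
2 1.960 4.801 15.250
3 1.313 2.155 19.649
4 0.880 0.967 22.596
5 0.589 0.434 24.570
6 0.395 0.195 25.893
7 0.265 0.088 26.780
final: 26.780 0.886

Arc 1: start y=4.310, vy=11.300 → t=2.592, apex=10.695, x_land=8.685, impact vy=-14.625
  bounce: vy ← 0.67·14.625 = 9.799
Arc 2: start y=0.000, vy=9.799 → t=1.960, apex=4.801, x_land=15.250, impact vy=-9.799
  bounce: vy ← 0.67·9.799 = 6.565
Arc 3: start y=0.000, vy=6.565 → t=1.313, apex=2.155, x_land=19.649, impact vy=-6.565
  bounce: vy ← 0.67·6.565 = 4.399
Arc 4: start y=0.000, vy=4.399 → t=0.880, apex=0.967, x_land=22.596, impact vy=-4.399
  bounce: vy ← 0.67·4.399 = 2.947
Arc 5: start y=0.000, vy=2.947 → t=0.589, apex=0.434, x_land=24.570, impact vy=-2.947
  bounce: vy ← 0.67·2.947 = 1.975
Arc 6: start y=0.000, vy=1.975 → t=0.395, apex=0.195, x_land=25.893, impact vy=-1.975
  bounce: vy ← 0.67·1.975 = 1.323
Arc 7: start y=0.000, vy=1.323 → t=0.265, apex=0.088, x_land=26.780, impact vy=-1.323
  bounce: vy ← 0.67·1.323 = 0.886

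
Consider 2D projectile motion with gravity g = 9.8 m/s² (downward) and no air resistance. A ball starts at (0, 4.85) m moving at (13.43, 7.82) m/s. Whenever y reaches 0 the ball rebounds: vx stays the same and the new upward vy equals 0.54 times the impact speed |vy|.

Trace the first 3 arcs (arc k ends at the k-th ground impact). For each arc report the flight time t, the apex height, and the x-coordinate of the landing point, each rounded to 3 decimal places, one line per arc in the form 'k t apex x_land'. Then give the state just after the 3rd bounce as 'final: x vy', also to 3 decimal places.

1 2.073 7.970 27.845
2 1.377 2.324 46.343
3 0.744 0.678 56.332
final: 56.332 1.968

Arc 1: start y=4.850, vy=7.820 → t=2.073, apex=7.970, x_land=27.845, impact vy=-12.498
  bounce: vy ← 0.54·12.498 = 6.749
Arc 2: start y=0.000, vy=6.749 → t=1.377, apex=2.324, x_land=46.343, impact vy=-6.749
  bounce: vy ← 0.54·6.749 = 3.645
Arc 3: start y=0.000, vy=3.645 → t=0.744, apex=0.678, x_land=56.332, impact vy=-3.645
  bounce: vy ← 0.54·3.645 = 1.968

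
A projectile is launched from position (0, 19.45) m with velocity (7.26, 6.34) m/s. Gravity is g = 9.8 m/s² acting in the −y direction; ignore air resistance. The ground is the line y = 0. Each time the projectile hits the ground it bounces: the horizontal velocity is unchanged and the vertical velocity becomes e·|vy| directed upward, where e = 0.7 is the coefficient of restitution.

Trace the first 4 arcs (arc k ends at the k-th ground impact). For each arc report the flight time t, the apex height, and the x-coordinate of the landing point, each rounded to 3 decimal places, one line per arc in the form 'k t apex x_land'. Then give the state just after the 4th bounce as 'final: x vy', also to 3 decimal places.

1 2.742 21.501 19.905
2 2.933 10.535 41.195
3 2.053 5.162 56.099
4 1.437 2.530 66.532
final: 66.532 4.929

Arc 1: start y=19.450, vy=6.340 → t=2.742, apex=21.501, x_land=19.905, impact vy=-20.528
  bounce: vy ← 0.7·20.528 = 14.370
Arc 2: start y=0.000, vy=14.370 → t=2.933, apex=10.535, x_land=41.195, impact vy=-14.370
  bounce: vy ← 0.7·14.370 = 10.059
Arc 3: start y=0.000, vy=10.059 → t=2.053, apex=5.162, x_land=56.099, impact vy=-10.059
  bounce: vy ← 0.7·10.059 = 7.041
Arc 4: start y=0.000, vy=7.041 → t=1.437, apex=2.530, x_land=66.532, impact vy=-7.041
  bounce: vy ← 0.7·7.041 = 4.929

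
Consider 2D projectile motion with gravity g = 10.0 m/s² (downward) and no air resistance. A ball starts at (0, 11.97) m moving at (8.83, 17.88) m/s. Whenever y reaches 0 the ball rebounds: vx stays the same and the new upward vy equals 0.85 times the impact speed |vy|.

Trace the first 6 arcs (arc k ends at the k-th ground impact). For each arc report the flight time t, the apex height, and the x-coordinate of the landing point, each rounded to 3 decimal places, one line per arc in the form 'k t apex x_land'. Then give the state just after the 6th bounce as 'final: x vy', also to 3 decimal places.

1 4.153 27.955 36.667
2 4.020 20.197 72.161
3 3.417 14.593 102.330
4 2.904 10.543 127.974
5 2.469 7.617 149.772
6 2.098 5.504 168.300
final: 168.300 8.918

Arc 1: start y=11.970, vy=17.880 → t=4.153, apex=27.955, x_land=36.667, impact vy=-23.645
  bounce: vy ← 0.85·23.645 = 20.098
Arc 2: start y=0.000, vy=20.098 → t=4.020, apex=20.197, x_land=72.161, impact vy=-20.098
  bounce: vy ← 0.85·20.098 = 17.084
Arc 3: start y=0.000, vy=17.084 → t=3.417, apex=14.593, x_land=102.330, impact vy=-17.084
  bounce: vy ← 0.85·17.084 = 14.521
Arc 4: start y=0.000, vy=14.521 → t=2.904, apex=10.543, x_land=127.974, impact vy=-14.521
  bounce: vy ← 0.85·14.521 = 12.343
Arc 5: start y=0.000, vy=12.343 → t=2.469, apex=7.617, x_land=149.772, impact vy=-12.343
  bounce: vy ← 0.85·12.343 = 10.491
Arc 6: start y=0.000, vy=10.491 → t=2.098, apex=5.504, x_land=168.300, impact vy=-10.491
  bounce: vy ← 0.85·10.491 = 8.918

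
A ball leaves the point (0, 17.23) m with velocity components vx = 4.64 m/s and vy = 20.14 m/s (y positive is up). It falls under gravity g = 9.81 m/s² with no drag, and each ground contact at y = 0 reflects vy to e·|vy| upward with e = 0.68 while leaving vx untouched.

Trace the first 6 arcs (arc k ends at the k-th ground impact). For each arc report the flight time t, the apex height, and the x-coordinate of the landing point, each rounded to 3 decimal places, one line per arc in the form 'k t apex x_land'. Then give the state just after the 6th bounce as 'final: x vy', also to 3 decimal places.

1 4.833 37.904 22.424
2 3.781 17.527 39.966
3 2.571 8.104 51.895
4 1.748 3.747 60.006
5 1.189 1.733 65.522
6 0.808 0.801 69.273
final: 69.273 2.696

Arc 1: start y=17.230, vy=20.140 → t=4.833, apex=37.904, x_land=22.424, impact vy=-27.270
  bounce: vy ← 0.68·27.270 = 18.544
Arc 2: start y=0.000, vy=18.544 → t=3.781, apex=17.527, x_land=39.966, impact vy=-18.544
  bounce: vy ← 0.68·18.544 = 12.610
Arc 3: start y=0.000, vy=12.610 → t=2.571, apex=8.104, x_land=51.895, impact vy=-12.610
  bounce: vy ← 0.68·12.610 = 8.575
Arc 4: start y=0.000, vy=8.575 → t=1.748, apex=3.747, x_land=60.006, impact vy=-8.575
  bounce: vy ← 0.68·8.575 = 5.831
Arc 5: start y=0.000, vy=5.831 → t=1.189, apex=1.733, x_land=65.522, impact vy=-5.831
  bounce: vy ← 0.68·5.831 = 3.965
Arc 6: start y=0.000, vy=3.965 → t=0.808, apex=0.801, x_land=69.273, impact vy=-3.965
  bounce: vy ← 0.68·3.965 = 2.696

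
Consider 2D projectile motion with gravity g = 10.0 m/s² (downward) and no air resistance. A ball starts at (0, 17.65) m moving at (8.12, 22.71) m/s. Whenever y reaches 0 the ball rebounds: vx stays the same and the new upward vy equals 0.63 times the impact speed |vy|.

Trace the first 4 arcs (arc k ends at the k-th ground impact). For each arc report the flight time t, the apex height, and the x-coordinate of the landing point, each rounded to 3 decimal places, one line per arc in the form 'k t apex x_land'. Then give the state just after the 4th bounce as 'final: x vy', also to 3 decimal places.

Arc 1: start y=17.650, vy=22.710 → t=5.218, apex=43.437, x_land=42.374, impact vy=-29.474
  bounce: vy ← 0.63·29.474 = 18.569
Arc 2: start y=0.000, vy=18.569 → t=3.714, apex=17.240, x_land=72.530, impact vy=-18.569
  bounce: vy ← 0.63·18.569 = 11.698
Arc 3: start y=0.000, vy=11.698 → t=2.340, apex=6.843, x_land=91.528, impact vy=-11.698
  bounce: vy ← 0.63·11.698 = 7.370
Arc 4: start y=0.000, vy=7.370 → t=1.474, apex=2.716, x_land=103.497, impact vy=-7.370
  bounce: vy ← 0.63·7.370 = 4.643

1 5.218 43.437 42.374
2 3.714 17.240 72.530
3 2.340 6.843 91.528
4 1.474 2.716 103.497
final: 103.497 4.643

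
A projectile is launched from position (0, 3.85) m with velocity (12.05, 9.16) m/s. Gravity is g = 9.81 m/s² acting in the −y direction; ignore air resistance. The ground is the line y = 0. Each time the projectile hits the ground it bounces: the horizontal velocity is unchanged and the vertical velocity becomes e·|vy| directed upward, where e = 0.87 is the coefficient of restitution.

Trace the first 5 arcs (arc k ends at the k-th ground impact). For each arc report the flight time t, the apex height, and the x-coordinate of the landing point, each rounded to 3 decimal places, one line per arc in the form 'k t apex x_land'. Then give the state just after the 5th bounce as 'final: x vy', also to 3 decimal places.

Arc 1: start y=3.850, vy=9.160 → t=2.221, apex=8.127, x_land=26.762, impact vy=-12.627
  bounce: vy ← 0.87·12.627 = 10.986
Arc 2: start y=0.000, vy=10.986 → t=2.240, apex=6.151, x_land=53.750, impact vy=-10.986
  bounce: vy ← 0.87·10.986 = 9.557
Arc 3: start y=0.000, vy=9.557 → t=1.949, apex=4.656, x_land=77.229, impact vy=-9.557
  bounce: vy ← 0.87·9.557 = 8.315
Arc 4: start y=0.000, vy=8.315 → t=1.695, apex=3.524, x_land=97.656, impact vy=-8.315
  bounce: vy ← 0.87·8.315 = 7.234
Arc 5: start y=0.000, vy=7.234 → t=1.475, apex=2.667, x_land=115.428, impact vy=-7.234
  bounce: vy ← 0.87·7.234 = 6.294

1 2.221 8.127 26.762
2 2.240 6.151 53.750
3 1.949 4.656 77.229
4 1.695 3.524 97.656
5 1.475 2.667 115.428
final: 115.428 6.294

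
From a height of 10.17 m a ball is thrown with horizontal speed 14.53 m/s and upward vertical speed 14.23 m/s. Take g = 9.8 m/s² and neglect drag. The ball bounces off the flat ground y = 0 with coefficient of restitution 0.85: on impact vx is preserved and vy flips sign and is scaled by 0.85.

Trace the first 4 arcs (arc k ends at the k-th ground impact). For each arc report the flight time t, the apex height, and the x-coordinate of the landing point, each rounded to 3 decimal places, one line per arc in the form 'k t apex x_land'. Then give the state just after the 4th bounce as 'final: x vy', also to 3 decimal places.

1 3.498 20.501 50.819
2 3.477 14.812 101.344
3 2.956 10.702 144.290
4 2.512 7.732 180.795
final: 180.795 10.464

Arc 1: start y=10.170, vy=14.230 → t=3.498, apex=20.501, x_land=50.819, impact vy=-20.046
  bounce: vy ← 0.85·20.046 = 17.039
Arc 2: start y=0.000, vy=17.039 → t=3.477, apex=14.812, x_land=101.344, impact vy=-17.039
  bounce: vy ← 0.85·17.039 = 14.483
Arc 3: start y=0.000, vy=14.483 → t=2.956, apex=10.702, x_land=144.290, impact vy=-14.483
  bounce: vy ← 0.85·14.483 = 12.310
Arc 4: start y=0.000, vy=12.310 → t=2.512, apex=7.732, x_land=180.795, impact vy=-12.310
  bounce: vy ← 0.85·12.310 = 10.464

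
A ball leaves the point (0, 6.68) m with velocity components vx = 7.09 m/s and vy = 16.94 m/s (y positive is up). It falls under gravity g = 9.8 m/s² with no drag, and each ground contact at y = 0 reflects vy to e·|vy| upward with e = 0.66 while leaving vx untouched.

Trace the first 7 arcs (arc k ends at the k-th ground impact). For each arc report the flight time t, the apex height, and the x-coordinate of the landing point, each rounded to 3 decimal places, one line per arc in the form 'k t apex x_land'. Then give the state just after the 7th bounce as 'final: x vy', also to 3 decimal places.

1 3.815 21.321 27.045
2 2.753 9.287 46.567
3 1.817 4.046 59.452
4 1.199 1.762 67.955
5 0.792 0.768 73.568
6 0.522 0.334 77.272
7 0.345 0.146 79.717
final: 79.717 1.115

Arc 1: start y=6.680, vy=16.940 → t=3.815, apex=21.321, x_land=27.045, impact vy=-20.442
  bounce: vy ← 0.66·20.442 = 13.492
Arc 2: start y=0.000, vy=13.492 → t=2.753, apex=9.287, x_land=46.567, impact vy=-13.492
  bounce: vy ← 0.66·13.492 = 8.905
Arc 3: start y=0.000, vy=8.905 → t=1.817, apex=4.046, x_land=59.452, impact vy=-8.905
  bounce: vy ← 0.66·8.905 = 5.877
Arc 4: start y=0.000, vy=5.877 → t=1.199, apex=1.762, x_land=67.955, impact vy=-5.877
  bounce: vy ← 0.66·5.877 = 3.879
Arc 5: start y=0.000, vy=3.879 → t=0.792, apex=0.768, x_land=73.568, impact vy=-3.879
  bounce: vy ← 0.66·3.879 = 2.560
Arc 6: start y=0.000, vy=2.560 → t=0.522, apex=0.334, x_land=77.272, impact vy=-2.560
  bounce: vy ← 0.66·2.560 = 1.690
Arc 7: start y=0.000, vy=1.690 → t=0.345, apex=0.146, x_land=79.717, impact vy=-1.690
  bounce: vy ← 0.66·1.690 = 1.115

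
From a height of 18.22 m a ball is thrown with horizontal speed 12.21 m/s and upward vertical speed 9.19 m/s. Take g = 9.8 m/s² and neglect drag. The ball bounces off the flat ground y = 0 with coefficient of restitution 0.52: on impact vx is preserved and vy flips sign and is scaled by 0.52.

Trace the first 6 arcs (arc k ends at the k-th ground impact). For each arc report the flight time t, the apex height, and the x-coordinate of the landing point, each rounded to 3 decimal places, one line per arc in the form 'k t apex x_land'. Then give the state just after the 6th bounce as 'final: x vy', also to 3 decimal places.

Arc 1: start y=18.220, vy=9.190 → t=3.082, apex=22.529, x_land=37.631, impact vy=-21.014
  bounce: vy ← 0.52·21.014 = 10.927
Arc 2: start y=0.000, vy=10.927 → t=2.230, apex=6.092, x_land=64.860, impact vy=-10.927
  bounce: vy ← 0.52·10.927 = 5.682
Arc 3: start y=0.000, vy=5.682 → t=1.160, apex=1.647, x_land=79.018, impact vy=-5.682
  bounce: vy ← 0.52·5.682 = 2.955
Arc 4: start y=0.000, vy=2.955 → t=0.603, apex=0.445, x_land=86.381, impact vy=-2.955
  bounce: vy ← 0.52·2.955 = 1.536
Arc 5: start y=0.000, vy=1.536 → t=0.314, apex=0.120, x_land=90.209, impact vy=-1.536
  bounce: vy ← 0.52·1.536 = 0.799
Arc 6: start y=0.000, vy=0.799 → t=0.163, apex=0.033, x_land=92.200, impact vy=-0.799
  bounce: vy ← 0.52·0.799 = 0.415

1 3.082 22.529 37.631
2 2.230 6.092 64.860
3 1.160 1.647 79.018
4 0.603 0.445 86.381
5 0.314 0.120 90.209
6 0.163 0.033 92.200
final: 92.200 0.415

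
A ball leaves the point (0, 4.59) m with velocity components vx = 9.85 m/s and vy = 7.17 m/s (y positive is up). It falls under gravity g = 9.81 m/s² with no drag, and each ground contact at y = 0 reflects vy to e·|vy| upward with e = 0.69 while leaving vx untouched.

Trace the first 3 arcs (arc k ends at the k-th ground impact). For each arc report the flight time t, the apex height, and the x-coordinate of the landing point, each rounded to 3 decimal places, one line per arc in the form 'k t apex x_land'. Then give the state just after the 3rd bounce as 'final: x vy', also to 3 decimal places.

Arc 1: start y=4.590, vy=7.170 → t=1.943, apex=7.210, x_land=19.142, impact vy=-11.894
  bounce: vy ← 0.69·11.894 = 8.207
Arc 2: start y=0.000, vy=8.207 → t=1.673, apex=3.433, x_land=35.622, impact vy=-8.207
  bounce: vy ← 0.69·8.207 = 5.663
Arc 3: start y=0.000, vy=5.663 → t=1.154, apex=1.634, x_land=46.994, impact vy=-5.663
  bounce: vy ← 0.69·5.663 = 3.907

1 1.943 7.210 19.142
2 1.673 3.433 35.622
3 1.154 1.634 46.994
final: 46.994 3.907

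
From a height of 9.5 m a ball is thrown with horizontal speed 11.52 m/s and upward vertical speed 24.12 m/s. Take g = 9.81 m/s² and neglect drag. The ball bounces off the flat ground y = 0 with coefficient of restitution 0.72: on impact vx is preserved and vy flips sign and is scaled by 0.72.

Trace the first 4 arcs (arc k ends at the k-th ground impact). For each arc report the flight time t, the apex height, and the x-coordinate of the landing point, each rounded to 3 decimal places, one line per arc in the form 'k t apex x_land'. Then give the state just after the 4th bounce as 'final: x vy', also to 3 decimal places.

Arc 1: start y=9.500, vy=24.120 → t=5.284, apex=39.152, x_land=60.871, impact vy=-27.716
  bounce: vy ← 0.72·27.716 = 19.955
Arc 2: start y=0.000, vy=19.955 → t=4.068, apex=20.296, x_land=107.739, impact vy=-19.955
  bounce: vy ← 0.72·19.955 = 14.368
Arc 3: start y=0.000, vy=14.368 → t=2.929, apex=10.522, x_land=141.484, impact vy=-14.368
  bounce: vy ← 0.72·14.368 = 10.345
Arc 4: start y=0.000, vy=10.345 → t=2.109, apex=5.454, x_land=165.780, impact vy=-10.345
  bounce: vy ← 0.72·10.345 = 7.448

1 5.284 39.152 60.871
2 4.068 20.296 107.739
3 2.929 10.522 141.484
4 2.109 5.454 165.780
final: 165.780 7.448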